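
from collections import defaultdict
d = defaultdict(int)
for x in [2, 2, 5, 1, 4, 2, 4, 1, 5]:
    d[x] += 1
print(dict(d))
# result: {2: 3, 5: 2, 1: 2, 4: 2}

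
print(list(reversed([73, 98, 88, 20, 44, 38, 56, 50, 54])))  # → [54, 50, 56, 38, 44, 20, 88, 98, 73]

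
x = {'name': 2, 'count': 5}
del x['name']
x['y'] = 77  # {'count': 5, 'y': 77}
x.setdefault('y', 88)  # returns 77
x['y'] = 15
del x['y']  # {'count': 5}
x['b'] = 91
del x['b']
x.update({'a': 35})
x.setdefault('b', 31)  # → 31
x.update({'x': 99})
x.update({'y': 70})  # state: {'count': 5, 'a': 35, 'b': 31, 'x': 99, 'y': 70}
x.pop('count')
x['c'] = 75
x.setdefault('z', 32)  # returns 32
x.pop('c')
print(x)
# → {'a': 35, 'b': 31, 'x': 99, 'y': 70, 'z': 32}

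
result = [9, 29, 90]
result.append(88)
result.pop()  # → 88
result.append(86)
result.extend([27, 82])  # [9, 29, 90, 86, 27, 82]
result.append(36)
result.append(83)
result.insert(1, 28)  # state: [9, 28, 29, 90, 86, 27, 82, 36, 83]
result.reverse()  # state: [83, 36, 82, 27, 86, 90, 29, 28, 9]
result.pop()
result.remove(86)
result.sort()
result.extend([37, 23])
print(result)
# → [27, 28, 29, 36, 82, 83, 90, 37, 23]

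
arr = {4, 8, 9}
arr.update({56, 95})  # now {4, 8, 9, 56, 95}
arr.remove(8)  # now {4, 9, 56, 95}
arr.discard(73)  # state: {4, 9, 56, 95}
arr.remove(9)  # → {4, 56, 95}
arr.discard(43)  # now {4, 56, 95}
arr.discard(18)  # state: {4, 56, 95}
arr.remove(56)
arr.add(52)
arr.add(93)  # {4, 52, 93, 95}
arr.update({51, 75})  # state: {4, 51, 52, 75, 93, 95}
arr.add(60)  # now {4, 51, 52, 60, 75, 93, 95}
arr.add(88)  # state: {4, 51, 52, 60, 75, 88, 93, 95}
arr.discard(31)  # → {4, 51, 52, 60, 75, 88, 93, 95}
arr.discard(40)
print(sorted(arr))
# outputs [4, 51, 52, 60, 75, 88, 93, 95]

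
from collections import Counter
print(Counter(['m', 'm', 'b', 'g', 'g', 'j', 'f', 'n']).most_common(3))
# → [('m', 2), ('g', 2), ('b', 1)]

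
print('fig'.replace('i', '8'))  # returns f8g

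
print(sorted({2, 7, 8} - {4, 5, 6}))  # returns [2, 7, 8]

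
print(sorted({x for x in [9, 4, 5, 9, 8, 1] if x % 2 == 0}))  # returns [4, 8]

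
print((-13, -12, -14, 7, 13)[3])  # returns 7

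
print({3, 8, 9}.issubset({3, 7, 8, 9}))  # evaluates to True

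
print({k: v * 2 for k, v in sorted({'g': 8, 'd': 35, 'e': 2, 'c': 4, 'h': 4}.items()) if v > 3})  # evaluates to {'c': 8, 'd': 70, 'g': 16, 'h': 8}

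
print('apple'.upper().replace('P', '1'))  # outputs A11LE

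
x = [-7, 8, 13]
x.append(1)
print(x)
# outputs [-7, 8, 13, 1]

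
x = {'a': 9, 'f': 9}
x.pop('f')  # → 9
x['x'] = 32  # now {'a': 9, 'x': 32}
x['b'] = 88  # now {'a': 9, 'x': 32, 'b': 88}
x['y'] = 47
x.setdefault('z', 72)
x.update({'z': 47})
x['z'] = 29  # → {'a': 9, 'x': 32, 'b': 88, 'y': 47, 'z': 29}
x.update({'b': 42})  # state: {'a': 9, 'x': 32, 'b': 42, 'y': 47, 'z': 29}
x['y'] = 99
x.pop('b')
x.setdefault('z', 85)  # 29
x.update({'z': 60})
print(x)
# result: {'a': 9, 'x': 32, 'y': 99, 'z': 60}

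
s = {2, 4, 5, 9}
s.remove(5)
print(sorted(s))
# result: [2, 4, 9]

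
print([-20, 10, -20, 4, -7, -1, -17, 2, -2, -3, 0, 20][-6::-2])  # [-17, -7, -20, -20]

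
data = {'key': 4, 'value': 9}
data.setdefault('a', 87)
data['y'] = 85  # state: {'key': 4, 'value': 9, 'a': 87, 'y': 85}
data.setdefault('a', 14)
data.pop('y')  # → 85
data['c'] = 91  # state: {'key': 4, 'value': 9, 'a': 87, 'c': 91}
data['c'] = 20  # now {'key': 4, 'value': 9, 'a': 87, 'c': 20}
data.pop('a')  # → 87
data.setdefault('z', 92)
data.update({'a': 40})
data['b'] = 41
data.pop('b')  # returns 41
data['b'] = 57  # {'key': 4, 'value': 9, 'c': 20, 'z': 92, 'a': 40, 'b': 57}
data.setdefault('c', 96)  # 20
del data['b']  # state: {'key': 4, 'value': 9, 'c': 20, 'z': 92, 'a': 40}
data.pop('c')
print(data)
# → {'key': 4, 'value': 9, 'z': 92, 'a': 40}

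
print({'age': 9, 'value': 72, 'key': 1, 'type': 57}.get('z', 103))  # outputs 103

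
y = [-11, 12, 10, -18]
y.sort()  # [-18, -11, 10, 12]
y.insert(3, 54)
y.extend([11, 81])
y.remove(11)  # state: [-18, -11, 10, 54, 12, 81]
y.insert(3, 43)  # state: [-18, -11, 10, 43, 54, 12, 81]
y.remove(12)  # [-18, -11, 10, 43, 54, 81]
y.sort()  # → [-18, -11, 10, 43, 54, 81]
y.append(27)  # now [-18, -11, 10, 43, 54, 81, 27]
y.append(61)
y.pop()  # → 61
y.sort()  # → [-18, -11, 10, 27, 43, 54, 81]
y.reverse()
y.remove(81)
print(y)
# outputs [54, 43, 27, 10, -11, -18]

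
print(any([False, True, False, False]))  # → True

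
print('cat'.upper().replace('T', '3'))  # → CA3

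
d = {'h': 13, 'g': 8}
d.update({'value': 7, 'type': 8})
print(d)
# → {'h': 13, 'g': 8, 'value': 7, 'type': 8}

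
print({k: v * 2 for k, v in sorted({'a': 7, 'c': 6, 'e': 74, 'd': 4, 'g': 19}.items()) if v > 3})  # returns {'a': 14, 'c': 12, 'd': 8, 'e': 148, 'g': 38}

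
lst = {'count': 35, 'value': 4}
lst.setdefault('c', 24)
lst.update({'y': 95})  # {'count': 35, 'value': 4, 'c': 24, 'y': 95}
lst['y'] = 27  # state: {'count': 35, 'value': 4, 'c': 24, 'y': 27}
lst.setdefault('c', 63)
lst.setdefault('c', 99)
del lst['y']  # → {'count': 35, 'value': 4, 'c': 24}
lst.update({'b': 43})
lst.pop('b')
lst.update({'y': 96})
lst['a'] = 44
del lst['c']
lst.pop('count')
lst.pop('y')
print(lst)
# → {'value': 4, 'a': 44}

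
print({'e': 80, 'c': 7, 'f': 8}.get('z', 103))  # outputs 103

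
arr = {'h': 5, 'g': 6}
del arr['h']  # {'g': 6}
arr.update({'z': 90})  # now {'g': 6, 'z': 90}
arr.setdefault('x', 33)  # 33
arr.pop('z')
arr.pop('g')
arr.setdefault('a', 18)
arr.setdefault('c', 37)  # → 37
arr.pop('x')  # 33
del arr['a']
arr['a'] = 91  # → {'c': 37, 'a': 91}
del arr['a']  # {'c': 37}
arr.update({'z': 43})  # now {'c': 37, 'z': 43}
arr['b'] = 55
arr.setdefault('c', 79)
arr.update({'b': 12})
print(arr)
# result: {'c': 37, 'z': 43, 'b': 12}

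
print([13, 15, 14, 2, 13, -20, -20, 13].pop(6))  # -20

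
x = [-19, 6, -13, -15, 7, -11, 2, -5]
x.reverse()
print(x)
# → [-5, 2, -11, 7, -15, -13, 6, -19]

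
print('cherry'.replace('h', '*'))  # c*erry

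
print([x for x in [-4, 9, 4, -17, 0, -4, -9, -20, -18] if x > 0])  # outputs [9, 4]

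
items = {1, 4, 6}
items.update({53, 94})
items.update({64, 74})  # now {1, 4, 6, 53, 64, 74, 94}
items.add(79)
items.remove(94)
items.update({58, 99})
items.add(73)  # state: {1, 4, 6, 53, 58, 64, 73, 74, 79, 99}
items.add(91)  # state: {1, 4, 6, 53, 58, 64, 73, 74, 79, 91, 99}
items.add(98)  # {1, 4, 6, 53, 58, 64, 73, 74, 79, 91, 98, 99}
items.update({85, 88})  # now {1, 4, 6, 53, 58, 64, 73, 74, 79, 85, 88, 91, 98, 99}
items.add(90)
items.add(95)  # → {1, 4, 6, 53, 58, 64, 73, 74, 79, 85, 88, 90, 91, 95, 98, 99}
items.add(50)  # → {1, 4, 6, 50, 53, 58, 64, 73, 74, 79, 85, 88, 90, 91, 95, 98, 99}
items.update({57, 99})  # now {1, 4, 6, 50, 53, 57, 58, 64, 73, 74, 79, 85, 88, 90, 91, 95, 98, 99}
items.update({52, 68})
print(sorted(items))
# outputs [1, 4, 6, 50, 52, 53, 57, 58, 64, 68, 73, 74, 79, 85, 88, 90, 91, 95, 98, 99]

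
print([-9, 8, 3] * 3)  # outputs [-9, 8, 3, -9, 8, 3, -9, 8, 3]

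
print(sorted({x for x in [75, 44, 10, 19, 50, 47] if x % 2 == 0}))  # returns [10, 44, 50]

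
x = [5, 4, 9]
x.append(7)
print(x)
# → [5, 4, 9, 7]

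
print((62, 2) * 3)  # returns (62, 2, 62, 2, 62, 2)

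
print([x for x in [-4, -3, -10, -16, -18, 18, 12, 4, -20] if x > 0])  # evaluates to [18, 12, 4]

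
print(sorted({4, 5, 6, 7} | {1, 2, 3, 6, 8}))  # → [1, 2, 3, 4, 5, 6, 7, 8]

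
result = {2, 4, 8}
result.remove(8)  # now {2, 4}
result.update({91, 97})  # {2, 4, 91, 97}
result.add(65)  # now {2, 4, 65, 91, 97}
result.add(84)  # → {2, 4, 65, 84, 91, 97}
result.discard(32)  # {2, 4, 65, 84, 91, 97}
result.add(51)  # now {2, 4, 51, 65, 84, 91, 97}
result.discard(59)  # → {2, 4, 51, 65, 84, 91, 97}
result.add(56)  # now {2, 4, 51, 56, 65, 84, 91, 97}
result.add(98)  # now {2, 4, 51, 56, 65, 84, 91, 97, 98}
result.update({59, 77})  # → {2, 4, 51, 56, 59, 65, 77, 84, 91, 97, 98}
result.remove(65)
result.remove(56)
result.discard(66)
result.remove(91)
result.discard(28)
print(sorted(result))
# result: [2, 4, 51, 59, 77, 84, 97, 98]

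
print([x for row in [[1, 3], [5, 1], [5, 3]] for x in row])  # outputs [1, 3, 5, 1, 5, 3]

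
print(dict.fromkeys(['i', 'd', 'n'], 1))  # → {'i': 1, 'd': 1, 'n': 1}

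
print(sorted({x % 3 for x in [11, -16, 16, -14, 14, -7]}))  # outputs [1, 2]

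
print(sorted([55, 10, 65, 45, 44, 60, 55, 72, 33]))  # [10, 33, 44, 45, 55, 55, 60, 65, 72]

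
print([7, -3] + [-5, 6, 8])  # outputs [7, -3, -5, 6, 8]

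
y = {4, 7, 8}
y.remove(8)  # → {4, 7}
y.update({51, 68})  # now {4, 7, 51, 68}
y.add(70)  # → {4, 7, 51, 68, 70}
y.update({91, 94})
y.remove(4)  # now {7, 51, 68, 70, 91, 94}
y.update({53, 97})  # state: {7, 51, 53, 68, 70, 91, 94, 97}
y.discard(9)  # {7, 51, 53, 68, 70, 91, 94, 97}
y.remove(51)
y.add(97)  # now {7, 53, 68, 70, 91, 94, 97}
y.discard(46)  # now {7, 53, 68, 70, 91, 94, 97}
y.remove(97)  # {7, 53, 68, 70, 91, 94}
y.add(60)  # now {7, 53, 60, 68, 70, 91, 94}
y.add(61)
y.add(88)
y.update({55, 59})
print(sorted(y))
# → [7, 53, 55, 59, 60, 61, 68, 70, 88, 91, 94]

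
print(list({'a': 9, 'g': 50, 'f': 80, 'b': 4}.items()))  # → [('a', 9), ('g', 50), ('f', 80), ('b', 4)]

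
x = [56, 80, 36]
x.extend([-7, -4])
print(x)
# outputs [56, 80, 36, -7, -4]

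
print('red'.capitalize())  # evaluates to Red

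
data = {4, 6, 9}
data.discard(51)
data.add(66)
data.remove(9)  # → {4, 6, 66}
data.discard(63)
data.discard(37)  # {4, 6, 66}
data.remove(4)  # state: {6, 66}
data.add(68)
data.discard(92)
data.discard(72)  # {6, 66, 68}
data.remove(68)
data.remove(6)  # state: {66}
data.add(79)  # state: {66, 79}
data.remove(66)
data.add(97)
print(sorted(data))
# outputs [79, 97]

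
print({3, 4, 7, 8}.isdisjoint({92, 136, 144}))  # True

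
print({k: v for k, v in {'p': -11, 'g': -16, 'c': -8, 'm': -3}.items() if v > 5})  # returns {}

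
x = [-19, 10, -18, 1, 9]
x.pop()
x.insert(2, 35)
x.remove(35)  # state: [-19, 10, -18, 1]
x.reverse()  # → [1, -18, 10, -19]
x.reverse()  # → [-19, 10, -18, 1]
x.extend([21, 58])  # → [-19, 10, -18, 1, 21, 58]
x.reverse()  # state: [58, 21, 1, -18, 10, -19]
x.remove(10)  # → [58, 21, 1, -18, -19]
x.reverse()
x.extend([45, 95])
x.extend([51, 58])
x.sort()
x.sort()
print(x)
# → [-19, -18, 1, 21, 45, 51, 58, 58, 95]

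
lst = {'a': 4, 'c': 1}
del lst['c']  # {'a': 4}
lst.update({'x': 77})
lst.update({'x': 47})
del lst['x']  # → {'a': 4}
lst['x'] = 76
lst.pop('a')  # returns 4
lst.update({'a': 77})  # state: {'x': 76, 'a': 77}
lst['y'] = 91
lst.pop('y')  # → 91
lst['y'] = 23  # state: {'x': 76, 'a': 77, 'y': 23}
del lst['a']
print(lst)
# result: {'x': 76, 'y': 23}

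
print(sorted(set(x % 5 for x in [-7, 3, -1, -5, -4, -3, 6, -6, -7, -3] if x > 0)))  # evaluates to [1, 3]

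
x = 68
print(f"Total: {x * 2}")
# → Total: 136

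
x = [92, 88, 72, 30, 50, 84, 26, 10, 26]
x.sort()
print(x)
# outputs [10, 26, 26, 30, 50, 72, 84, 88, 92]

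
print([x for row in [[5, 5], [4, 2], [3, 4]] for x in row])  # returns [5, 5, 4, 2, 3, 4]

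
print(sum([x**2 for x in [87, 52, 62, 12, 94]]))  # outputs 23097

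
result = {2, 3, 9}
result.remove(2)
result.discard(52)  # {3, 9}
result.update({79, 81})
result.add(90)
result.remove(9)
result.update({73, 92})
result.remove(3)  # {73, 79, 81, 90, 92}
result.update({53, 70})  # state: {53, 70, 73, 79, 81, 90, 92}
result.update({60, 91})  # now {53, 60, 70, 73, 79, 81, 90, 91, 92}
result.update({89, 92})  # {53, 60, 70, 73, 79, 81, 89, 90, 91, 92}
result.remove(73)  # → {53, 60, 70, 79, 81, 89, 90, 91, 92}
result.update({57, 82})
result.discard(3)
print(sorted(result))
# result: [53, 57, 60, 70, 79, 81, 82, 89, 90, 91, 92]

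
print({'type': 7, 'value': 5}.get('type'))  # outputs 7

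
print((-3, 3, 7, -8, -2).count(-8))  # 1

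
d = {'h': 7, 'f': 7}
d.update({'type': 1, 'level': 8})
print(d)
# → {'h': 7, 'f': 7, 'type': 1, 'level': 8}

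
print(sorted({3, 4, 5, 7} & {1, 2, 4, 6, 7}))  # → [4, 7]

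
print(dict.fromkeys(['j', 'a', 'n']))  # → {'j': None, 'a': None, 'n': None}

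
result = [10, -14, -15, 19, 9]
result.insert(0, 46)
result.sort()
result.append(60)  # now [-15, -14, 9, 10, 19, 46, 60]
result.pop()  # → 60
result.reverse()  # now [46, 19, 10, 9, -14, -15]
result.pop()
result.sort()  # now [-14, 9, 10, 19, 46]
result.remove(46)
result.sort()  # [-14, 9, 10, 19]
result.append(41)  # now [-14, 9, 10, 19, 41]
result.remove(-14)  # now [9, 10, 19, 41]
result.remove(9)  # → [10, 19, 41]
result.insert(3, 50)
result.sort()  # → [10, 19, 41, 50]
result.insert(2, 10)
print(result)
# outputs [10, 19, 10, 41, 50]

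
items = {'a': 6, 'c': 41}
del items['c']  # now {'a': 6}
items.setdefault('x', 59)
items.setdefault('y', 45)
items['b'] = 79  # {'a': 6, 'x': 59, 'y': 45, 'b': 79}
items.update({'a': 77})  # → {'a': 77, 'x': 59, 'y': 45, 'b': 79}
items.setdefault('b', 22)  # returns 79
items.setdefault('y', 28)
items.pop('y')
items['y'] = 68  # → {'a': 77, 'x': 59, 'b': 79, 'y': 68}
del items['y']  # {'a': 77, 'x': 59, 'b': 79}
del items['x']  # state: {'a': 77, 'b': 79}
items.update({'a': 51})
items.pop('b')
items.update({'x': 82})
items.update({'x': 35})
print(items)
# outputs {'a': 51, 'x': 35}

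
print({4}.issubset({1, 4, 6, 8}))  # True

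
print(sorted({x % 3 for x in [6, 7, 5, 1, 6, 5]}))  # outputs [0, 1, 2]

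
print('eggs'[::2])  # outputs eg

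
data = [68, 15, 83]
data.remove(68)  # [15, 83]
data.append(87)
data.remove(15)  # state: [83, 87]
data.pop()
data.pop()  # 83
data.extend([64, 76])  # [64, 76]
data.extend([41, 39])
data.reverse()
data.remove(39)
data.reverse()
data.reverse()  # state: [41, 76, 64]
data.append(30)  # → [41, 76, 64, 30]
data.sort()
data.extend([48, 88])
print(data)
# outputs [30, 41, 64, 76, 48, 88]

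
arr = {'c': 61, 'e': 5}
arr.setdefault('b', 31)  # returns 31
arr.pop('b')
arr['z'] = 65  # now {'c': 61, 'e': 5, 'z': 65}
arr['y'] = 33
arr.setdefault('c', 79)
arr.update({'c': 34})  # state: {'c': 34, 'e': 5, 'z': 65, 'y': 33}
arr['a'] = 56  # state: {'c': 34, 'e': 5, 'z': 65, 'y': 33, 'a': 56}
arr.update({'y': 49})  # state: {'c': 34, 'e': 5, 'z': 65, 'y': 49, 'a': 56}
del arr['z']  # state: {'c': 34, 'e': 5, 'y': 49, 'a': 56}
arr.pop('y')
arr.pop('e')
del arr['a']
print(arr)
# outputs {'c': 34}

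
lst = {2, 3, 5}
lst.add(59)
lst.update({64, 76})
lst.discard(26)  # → {2, 3, 5, 59, 64, 76}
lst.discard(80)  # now {2, 3, 5, 59, 64, 76}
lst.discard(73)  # {2, 3, 5, 59, 64, 76}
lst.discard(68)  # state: {2, 3, 5, 59, 64, 76}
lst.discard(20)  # {2, 3, 5, 59, 64, 76}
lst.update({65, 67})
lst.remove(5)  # {2, 3, 59, 64, 65, 67, 76}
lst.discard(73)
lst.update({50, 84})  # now {2, 3, 50, 59, 64, 65, 67, 76, 84}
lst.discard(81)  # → {2, 3, 50, 59, 64, 65, 67, 76, 84}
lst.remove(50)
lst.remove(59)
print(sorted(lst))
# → [2, 3, 64, 65, 67, 76, 84]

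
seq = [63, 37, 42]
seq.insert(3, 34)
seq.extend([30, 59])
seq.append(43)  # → [63, 37, 42, 34, 30, 59, 43]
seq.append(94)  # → [63, 37, 42, 34, 30, 59, 43, 94]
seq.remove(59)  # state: [63, 37, 42, 34, 30, 43, 94]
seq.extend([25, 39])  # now [63, 37, 42, 34, 30, 43, 94, 25, 39]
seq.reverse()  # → [39, 25, 94, 43, 30, 34, 42, 37, 63]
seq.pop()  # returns 63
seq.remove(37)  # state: [39, 25, 94, 43, 30, 34, 42]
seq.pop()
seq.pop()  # 34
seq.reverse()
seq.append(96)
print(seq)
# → [30, 43, 94, 25, 39, 96]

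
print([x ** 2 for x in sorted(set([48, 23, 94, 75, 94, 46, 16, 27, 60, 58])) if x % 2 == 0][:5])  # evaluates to [256, 2116, 2304, 3364, 3600]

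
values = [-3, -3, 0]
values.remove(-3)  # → [-3, 0]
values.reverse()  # [0, -3]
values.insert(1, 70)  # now [0, 70, -3]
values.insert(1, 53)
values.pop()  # -3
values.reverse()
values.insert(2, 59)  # [70, 53, 59, 0]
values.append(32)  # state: [70, 53, 59, 0, 32]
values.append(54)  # [70, 53, 59, 0, 32, 54]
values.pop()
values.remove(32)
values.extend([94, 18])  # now [70, 53, 59, 0, 94, 18]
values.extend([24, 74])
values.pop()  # 74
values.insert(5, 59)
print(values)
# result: [70, 53, 59, 0, 94, 59, 18, 24]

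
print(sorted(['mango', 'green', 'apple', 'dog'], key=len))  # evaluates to ['dog', 'mango', 'green', 'apple']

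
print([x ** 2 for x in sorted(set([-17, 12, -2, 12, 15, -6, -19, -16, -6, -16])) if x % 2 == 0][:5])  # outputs [256, 36, 4, 144]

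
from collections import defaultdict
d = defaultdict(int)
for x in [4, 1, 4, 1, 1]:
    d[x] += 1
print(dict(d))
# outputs {4: 2, 1: 3}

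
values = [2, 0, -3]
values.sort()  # [-3, 0, 2]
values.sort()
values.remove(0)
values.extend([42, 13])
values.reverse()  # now [13, 42, 2, -3]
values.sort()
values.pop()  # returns 42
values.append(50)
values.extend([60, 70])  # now [-3, 2, 13, 50, 60, 70]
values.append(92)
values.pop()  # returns 92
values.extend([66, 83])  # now [-3, 2, 13, 50, 60, 70, 66, 83]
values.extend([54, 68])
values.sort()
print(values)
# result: [-3, 2, 13, 50, 54, 60, 66, 68, 70, 83]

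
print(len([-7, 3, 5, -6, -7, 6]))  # 6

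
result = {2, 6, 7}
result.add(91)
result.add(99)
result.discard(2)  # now {6, 7, 91, 99}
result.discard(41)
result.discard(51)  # {6, 7, 91, 99}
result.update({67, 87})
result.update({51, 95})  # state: {6, 7, 51, 67, 87, 91, 95, 99}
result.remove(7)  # {6, 51, 67, 87, 91, 95, 99}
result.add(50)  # {6, 50, 51, 67, 87, 91, 95, 99}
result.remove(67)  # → {6, 50, 51, 87, 91, 95, 99}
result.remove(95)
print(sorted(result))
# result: [6, 50, 51, 87, 91, 99]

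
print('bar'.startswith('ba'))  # True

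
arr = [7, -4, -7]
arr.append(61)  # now [7, -4, -7, 61]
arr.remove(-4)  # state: [7, -7, 61]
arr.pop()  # 61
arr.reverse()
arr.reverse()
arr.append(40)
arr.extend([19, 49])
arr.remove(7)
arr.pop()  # 49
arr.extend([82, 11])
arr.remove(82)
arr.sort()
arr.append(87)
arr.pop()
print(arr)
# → [-7, 11, 19, 40]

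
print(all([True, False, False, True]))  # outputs False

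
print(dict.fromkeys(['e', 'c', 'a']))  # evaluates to {'e': None, 'c': None, 'a': None}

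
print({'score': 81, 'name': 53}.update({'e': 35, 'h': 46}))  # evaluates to None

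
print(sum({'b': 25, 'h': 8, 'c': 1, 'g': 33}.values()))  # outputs 67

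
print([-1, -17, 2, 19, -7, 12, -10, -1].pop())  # -1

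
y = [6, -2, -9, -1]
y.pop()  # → -1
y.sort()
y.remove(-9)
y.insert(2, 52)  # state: [-2, 6, 52]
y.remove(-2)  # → [6, 52]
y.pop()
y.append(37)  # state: [6, 37]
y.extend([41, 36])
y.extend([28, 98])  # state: [6, 37, 41, 36, 28, 98]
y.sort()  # [6, 28, 36, 37, 41, 98]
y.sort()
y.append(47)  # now [6, 28, 36, 37, 41, 98, 47]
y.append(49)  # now [6, 28, 36, 37, 41, 98, 47, 49]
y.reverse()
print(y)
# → [49, 47, 98, 41, 37, 36, 28, 6]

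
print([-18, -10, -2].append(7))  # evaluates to None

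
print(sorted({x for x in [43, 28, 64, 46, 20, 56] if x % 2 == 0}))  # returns [20, 28, 46, 56, 64]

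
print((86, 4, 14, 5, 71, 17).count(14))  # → 1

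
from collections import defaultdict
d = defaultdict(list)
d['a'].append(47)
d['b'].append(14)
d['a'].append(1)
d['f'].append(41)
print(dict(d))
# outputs {'a': [47, 1], 'b': [14], 'f': [41]}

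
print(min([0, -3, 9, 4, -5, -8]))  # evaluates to -8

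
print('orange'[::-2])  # enr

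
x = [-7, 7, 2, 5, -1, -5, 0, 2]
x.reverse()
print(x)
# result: [2, 0, -5, -1, 5, 2, 7, -7]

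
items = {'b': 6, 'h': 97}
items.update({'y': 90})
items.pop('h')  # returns 97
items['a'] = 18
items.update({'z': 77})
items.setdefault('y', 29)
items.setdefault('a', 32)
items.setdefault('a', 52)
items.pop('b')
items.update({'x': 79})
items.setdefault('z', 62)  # 77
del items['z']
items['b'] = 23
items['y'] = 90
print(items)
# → {'y': 90, 'a': 18, 'x': 79, 'b': 23}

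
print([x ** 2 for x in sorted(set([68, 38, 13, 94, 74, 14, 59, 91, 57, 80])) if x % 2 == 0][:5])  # [196, 1444, 4624, 5476, 6400]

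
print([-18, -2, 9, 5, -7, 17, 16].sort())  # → None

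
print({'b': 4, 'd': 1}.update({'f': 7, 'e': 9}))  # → None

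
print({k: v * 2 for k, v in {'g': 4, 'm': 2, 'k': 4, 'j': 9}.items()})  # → {'g': 8, 'm': 4, 'k': 8, 'j': 18}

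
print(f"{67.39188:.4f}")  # 67.3919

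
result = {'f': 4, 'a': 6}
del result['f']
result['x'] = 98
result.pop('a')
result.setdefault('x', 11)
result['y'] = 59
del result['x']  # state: {'y': 59}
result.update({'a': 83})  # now {'y': 59, 'a': 83}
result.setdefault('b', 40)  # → 40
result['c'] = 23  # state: {'y': 59, 'a': 83, 'b': 40, 'c': 23}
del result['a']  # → {'y': 59, 'b': 40, 'c': 23}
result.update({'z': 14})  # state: {'y': 59, 'b': 40, 'c': 23, 'z': 14}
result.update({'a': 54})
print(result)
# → {'y': 59, 'b': 40, 'c': 23, 'z': 14, 'a': 54}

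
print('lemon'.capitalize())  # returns Lemon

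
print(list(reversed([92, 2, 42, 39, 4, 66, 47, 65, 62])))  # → [62, 65, 47, 66, 4, 39, 42, 2, 92]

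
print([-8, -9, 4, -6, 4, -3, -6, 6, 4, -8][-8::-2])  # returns [4, -8]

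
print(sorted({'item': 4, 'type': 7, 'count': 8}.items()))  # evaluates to [('count', 8), ('item', 4), ('type', 7)]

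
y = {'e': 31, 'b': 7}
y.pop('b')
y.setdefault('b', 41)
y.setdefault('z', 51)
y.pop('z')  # 51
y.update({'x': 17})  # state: {'e': 31, 'b': 41, 'x': 17}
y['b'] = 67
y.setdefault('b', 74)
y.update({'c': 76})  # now {'e': 31, 'b': 67, 'x': 17, 'c': 76}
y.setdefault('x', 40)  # 17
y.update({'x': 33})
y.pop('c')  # 76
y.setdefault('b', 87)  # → 67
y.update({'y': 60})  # {'e': 31, 'b': 67, 'x': 33, 'y': 60}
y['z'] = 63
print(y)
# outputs {'e': 31, 'b': 67, 'x': 33, 'y': 60, 'z': 63}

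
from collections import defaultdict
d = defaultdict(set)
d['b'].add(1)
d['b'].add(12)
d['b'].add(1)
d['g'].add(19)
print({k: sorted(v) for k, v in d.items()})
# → {'b': [1, 12], 'g': [19]}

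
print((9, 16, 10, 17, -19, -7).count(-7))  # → 1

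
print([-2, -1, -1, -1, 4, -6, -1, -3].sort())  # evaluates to None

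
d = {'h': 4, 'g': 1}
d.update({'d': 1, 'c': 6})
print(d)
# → {'h': 4, 'g': 1, 'd': 1, 'c': 6}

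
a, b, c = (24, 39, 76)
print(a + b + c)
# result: 139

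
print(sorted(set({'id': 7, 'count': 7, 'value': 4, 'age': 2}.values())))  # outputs [2, 4, 7]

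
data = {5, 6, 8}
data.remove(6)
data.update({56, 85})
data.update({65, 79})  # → {5, 8, 56, 65, 79, 85}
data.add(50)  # {5, 8, 50, 56, 65, 79, 85}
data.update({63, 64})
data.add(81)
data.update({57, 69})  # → {5, 8, 50, 56, 57, 63, 64, 65, 69, 79, 81, 85}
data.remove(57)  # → {5, 8, 50, 56, 63, 64, 65, 69, 79, 81, 85}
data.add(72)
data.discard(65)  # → {5, 8, 50, 56, 63, 64, 69, 72, 79, 81, 85}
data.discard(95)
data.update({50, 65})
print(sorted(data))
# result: [5, 8, 50, 56, 63, 64, 65, 69, 72, 79, 81, 85]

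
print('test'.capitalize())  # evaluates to Test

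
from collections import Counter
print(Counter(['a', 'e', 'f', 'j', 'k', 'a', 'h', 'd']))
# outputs Counter({'a': 2, 'e': 1, 'f': 1, 'j': 1, 'k': 1, 'h': 1, 'd': 1})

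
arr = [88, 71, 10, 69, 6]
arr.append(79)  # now [88, 71, 10, 69, 6, 79]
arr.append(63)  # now [88, 71, 10, 69, 6, 79, 63]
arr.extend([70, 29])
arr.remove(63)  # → [88, 71, 10, 69, 6, 79, 70, 29]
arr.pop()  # 29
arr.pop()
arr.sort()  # [6, 10, 69, 71, 79, 88]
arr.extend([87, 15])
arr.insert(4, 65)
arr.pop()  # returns 15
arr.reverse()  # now [87, 88, 79, 65, 71, 69, 10, 6]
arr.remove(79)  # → [87, 88, 65, 71, 69, 10, 6]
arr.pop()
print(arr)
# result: [87, 88, 65, 71, 69, 10]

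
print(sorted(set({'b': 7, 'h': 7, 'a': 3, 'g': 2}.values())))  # [2, 3, 7]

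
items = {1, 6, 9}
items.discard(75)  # {1, 6, 9}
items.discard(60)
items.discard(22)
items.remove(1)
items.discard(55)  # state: {6, 9}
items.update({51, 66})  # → {6, 9, 51, 66}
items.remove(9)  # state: {6, 51, 66}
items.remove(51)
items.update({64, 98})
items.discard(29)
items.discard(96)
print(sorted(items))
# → [6, 64, 66, 98]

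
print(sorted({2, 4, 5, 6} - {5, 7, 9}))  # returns [2, 4, 6]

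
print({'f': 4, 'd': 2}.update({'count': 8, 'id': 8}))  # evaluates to None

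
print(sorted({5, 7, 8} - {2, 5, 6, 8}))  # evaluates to [7]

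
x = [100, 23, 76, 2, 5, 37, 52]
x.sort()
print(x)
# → [2, 5, 23, 37, 52, 76, 100]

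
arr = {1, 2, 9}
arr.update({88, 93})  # {1, 2, 9, 88, 93}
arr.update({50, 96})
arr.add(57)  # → {1, 2, 9, 50, 57, 88, 93, 96}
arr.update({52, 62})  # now {1, 2, 9, 50, 52, 57, 62, 88, 93, 96}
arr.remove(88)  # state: {1, 2, 9, 50, 52, 57, 62, 93, 96}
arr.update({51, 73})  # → {1, 2, 9, 50, 51, 52, 57, 62, 73, 93, 96}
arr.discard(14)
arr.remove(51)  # {1, 2, 9, 50, 52, 57, 62, 73, 93, 96}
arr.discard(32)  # {1, 2, 9, 50, 52, 57, 62, 73, 93, 96}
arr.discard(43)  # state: {1, 2, 9, 50, 52, 57, 62, 73, 93, 96}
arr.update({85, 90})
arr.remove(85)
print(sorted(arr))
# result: [1, 2, 9, 50, 52, 57, 62, 73, 90, 93, 96]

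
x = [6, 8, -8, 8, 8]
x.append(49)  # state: [6, 8, -8, 8, 8, 49]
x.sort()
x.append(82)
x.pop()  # 82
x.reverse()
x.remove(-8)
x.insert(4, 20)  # [49, 8, 8, 8, 20, 6]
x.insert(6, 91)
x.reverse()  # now [91, 6, 20, 8, 8, 8, 49]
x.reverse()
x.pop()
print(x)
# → [49, 8, 8, 8, 20, 6]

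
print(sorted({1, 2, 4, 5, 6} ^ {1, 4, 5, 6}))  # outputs [2]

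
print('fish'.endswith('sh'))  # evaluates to True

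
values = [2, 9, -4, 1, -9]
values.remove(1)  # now [2, 9, -4, -9]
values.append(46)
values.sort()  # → [-9, -4, 2, 9, 46]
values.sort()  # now [-9, -4, 2, 9, 46]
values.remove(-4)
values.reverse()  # [46, 9, 2, -9]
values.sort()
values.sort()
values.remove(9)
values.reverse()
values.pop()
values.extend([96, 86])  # [46, 2, 96, 86]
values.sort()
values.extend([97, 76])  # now [2, 46, 86, 96, 97, 76]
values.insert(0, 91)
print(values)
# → [91, 2, 46, 86, 96, 97, 76]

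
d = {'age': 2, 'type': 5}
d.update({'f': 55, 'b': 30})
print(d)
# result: {'age': 2, 'type': 5, 'f': 55, 'b': 30}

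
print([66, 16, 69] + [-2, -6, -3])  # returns [66, 16, 69, -2, -6, -3]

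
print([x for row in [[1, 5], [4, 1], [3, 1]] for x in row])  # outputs [1, 5, 4, 1, 3, 1]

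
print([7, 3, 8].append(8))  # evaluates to None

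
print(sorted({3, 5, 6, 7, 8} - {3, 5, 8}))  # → [6, 7]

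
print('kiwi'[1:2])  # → i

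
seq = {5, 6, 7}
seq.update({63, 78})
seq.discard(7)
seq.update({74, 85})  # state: {5, 6, 63, 74, 78, 85}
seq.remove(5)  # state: {6, 63, 74, 78, 85}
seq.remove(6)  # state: {63, 74, 78, 85}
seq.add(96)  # {63, 74, 78, 85, 96}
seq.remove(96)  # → {63, 74, 78, 85}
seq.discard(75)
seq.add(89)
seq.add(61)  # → {61, 63, 74, 78, 85, 89}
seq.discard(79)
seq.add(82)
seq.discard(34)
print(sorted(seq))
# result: [61, 63, 74, 78, 82, 85, 89]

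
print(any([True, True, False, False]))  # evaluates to True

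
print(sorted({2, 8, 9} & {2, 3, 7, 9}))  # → [2, 9]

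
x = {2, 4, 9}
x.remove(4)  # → {2, 9}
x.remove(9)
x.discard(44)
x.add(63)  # {2, 63}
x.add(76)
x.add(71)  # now {2, 63, 71, 76}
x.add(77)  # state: {2, 63, 71, 76, 77}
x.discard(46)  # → {2, 63, 71, 76, 77}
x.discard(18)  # {2, 63, 71, 76, 77}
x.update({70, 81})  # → {2, 63, 70, 71, 76, 77, 81}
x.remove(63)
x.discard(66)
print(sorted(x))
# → [2, 70, 71, 76, 77, 81]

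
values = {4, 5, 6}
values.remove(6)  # {4, 5}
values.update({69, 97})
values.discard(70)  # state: {4, 5, 69, 97}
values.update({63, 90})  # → {4, 5, 63, 69, 90, 97}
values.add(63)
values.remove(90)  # {4, 5, 63, 69, 97}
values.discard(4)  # {5, 63, 69, 97}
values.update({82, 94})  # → {5, 63, 69, 82, 94, 97}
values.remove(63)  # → {5, 69, 82, 94, 97}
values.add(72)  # {5, 69, 72, 82, 94, 97}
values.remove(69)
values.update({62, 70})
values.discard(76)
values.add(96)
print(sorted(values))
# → [5, 62, 70, 72, 82, 94, 96, 97]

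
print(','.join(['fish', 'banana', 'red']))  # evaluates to fish,banana,red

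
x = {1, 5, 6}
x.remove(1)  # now {5, 6}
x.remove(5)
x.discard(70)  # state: {6}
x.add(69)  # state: {6, 69}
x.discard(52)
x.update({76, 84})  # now {6, 69, 76, 84}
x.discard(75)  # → {6, 69, 76, 84}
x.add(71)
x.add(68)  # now {6, 68, 69, 71, 76, 84}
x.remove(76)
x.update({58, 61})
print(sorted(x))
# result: [6, 58, 61, 68, 69, 71, 84]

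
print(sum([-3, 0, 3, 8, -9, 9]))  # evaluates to 8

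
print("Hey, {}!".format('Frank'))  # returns Hey, Frank!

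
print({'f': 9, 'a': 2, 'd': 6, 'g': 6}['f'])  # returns 9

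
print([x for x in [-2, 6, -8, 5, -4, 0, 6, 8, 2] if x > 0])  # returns [6, 5, 6, 8, 2]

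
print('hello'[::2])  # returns hlo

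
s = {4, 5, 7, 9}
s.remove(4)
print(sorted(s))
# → [5, 7, 9]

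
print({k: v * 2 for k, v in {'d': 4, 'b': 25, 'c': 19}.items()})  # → {'d': 8, 'b': 50, 'c': 38}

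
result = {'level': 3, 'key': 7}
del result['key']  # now {'level': 3}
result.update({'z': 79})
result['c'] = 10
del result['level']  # {'z': 79, 'c': 10}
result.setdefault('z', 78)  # 79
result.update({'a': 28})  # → {'z': 79, 'c': 10, 'a': 28}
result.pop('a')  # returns 28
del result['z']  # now {'c': 10}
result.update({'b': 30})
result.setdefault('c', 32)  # 10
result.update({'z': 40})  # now {'c': 10, 'b': 30, 'z': 40}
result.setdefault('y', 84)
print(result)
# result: {'c': 10, 'b': 30, 'z': 40, 'y': 84}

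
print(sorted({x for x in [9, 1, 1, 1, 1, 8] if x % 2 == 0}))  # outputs [8]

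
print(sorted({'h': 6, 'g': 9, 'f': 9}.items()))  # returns [('f', 9), ('g', 9), ('h', 6)]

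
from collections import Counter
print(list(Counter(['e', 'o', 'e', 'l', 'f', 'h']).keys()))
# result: ['e', 'o', 'l', 'f', 'h']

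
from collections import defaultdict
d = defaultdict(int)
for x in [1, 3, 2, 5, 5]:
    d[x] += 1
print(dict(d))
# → {1: 1, 3: 1, 2: 1, 5: 2}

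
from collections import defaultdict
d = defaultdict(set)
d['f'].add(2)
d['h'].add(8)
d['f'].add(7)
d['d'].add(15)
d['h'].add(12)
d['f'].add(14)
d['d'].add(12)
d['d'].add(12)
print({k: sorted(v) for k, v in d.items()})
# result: {'f': [2, 7, 14], 'h': [8, 12], 'd': [12, 15]}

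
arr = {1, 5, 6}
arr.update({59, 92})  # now {1, 5, 6, 59, 92}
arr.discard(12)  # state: {1, 5, 6, 59, 92}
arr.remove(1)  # {5, 6, 59, 92}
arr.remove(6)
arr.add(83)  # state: {5, 59, 83, 92}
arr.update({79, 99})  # {5, 59, 79, 83, 92, 99}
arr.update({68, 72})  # {5, 59, 68, 72, 79, 83, 92, 99}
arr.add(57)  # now {5, 57, 59, 68, 72, 79, 83, 92, 99}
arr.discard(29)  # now {5, 57, 59, 68, 72, 79, 83, 92, 99}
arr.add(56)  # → {5, 56, 57, 59, 68, 72, 79, 83, 92, 99}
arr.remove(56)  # {5, 57, 59, 68, 72, 79, 83, 92, 99}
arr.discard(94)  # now {5, 57, 59, 68, 72, 79, 83, 92, 99}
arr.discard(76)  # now {5, 57, 59, 68, 72, 79, 83, 92, 99}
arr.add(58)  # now {5, 57, 58, 59, 68, 72, 79, 83, 92, 99}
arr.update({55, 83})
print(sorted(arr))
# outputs [5, 55, 57, 58, 59, 68, 72, 79, 83, 92, 99]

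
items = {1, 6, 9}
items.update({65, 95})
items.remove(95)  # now {1, 6, 9, 65}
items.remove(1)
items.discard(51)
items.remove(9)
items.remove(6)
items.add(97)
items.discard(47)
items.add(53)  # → {53, 65, 97}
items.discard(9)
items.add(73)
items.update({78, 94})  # {53, 65, 73, 78, 94, 97}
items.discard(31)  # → {53, 65, 73, 78, 94, 97}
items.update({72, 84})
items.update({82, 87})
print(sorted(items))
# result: [53, 65, 72, 73, 78, 82, 84, 87, 94, 97]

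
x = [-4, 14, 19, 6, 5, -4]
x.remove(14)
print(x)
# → [-4, 19, 6, 5, -4]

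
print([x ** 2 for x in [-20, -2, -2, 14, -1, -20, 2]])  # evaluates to [400, 4, 4, 196, 1, 400, 4]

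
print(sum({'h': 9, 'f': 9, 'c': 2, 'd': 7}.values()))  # 27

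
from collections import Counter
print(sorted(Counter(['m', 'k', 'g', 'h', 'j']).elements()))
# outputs ['g', 'h', 'j', 'k', 'm']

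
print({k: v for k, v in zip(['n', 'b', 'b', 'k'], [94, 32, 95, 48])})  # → {'n': 94, 'b': 95, 'k': 48}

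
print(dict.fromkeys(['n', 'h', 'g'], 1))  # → {'n': 1, 'h': 1, 'g': 1}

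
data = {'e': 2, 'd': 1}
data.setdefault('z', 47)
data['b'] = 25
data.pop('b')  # 25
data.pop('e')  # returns 2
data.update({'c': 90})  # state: {'d': 1, 'z': 47, 'c': 90}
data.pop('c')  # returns 90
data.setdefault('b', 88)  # 88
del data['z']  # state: {'d': 1, 'b': 88}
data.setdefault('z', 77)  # 77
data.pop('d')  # 1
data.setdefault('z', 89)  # 77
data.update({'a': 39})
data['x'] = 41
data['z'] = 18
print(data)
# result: {'b': 88, 'z': 18, 'a': 39, 'x': 41}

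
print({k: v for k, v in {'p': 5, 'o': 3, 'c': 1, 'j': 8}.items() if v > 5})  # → {'j': 8}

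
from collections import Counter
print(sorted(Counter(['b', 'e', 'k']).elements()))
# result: ['b', 'e', 'k']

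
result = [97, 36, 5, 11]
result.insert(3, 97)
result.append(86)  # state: [97, 36, 5, 97, 11, 86]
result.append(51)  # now [97, 36, 5, 97, 11, 86, 51]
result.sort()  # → [5, 11, 36, 51, 86, 97, 97]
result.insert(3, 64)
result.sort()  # [5, 11, 36, 51, 64, 86, 97, 97]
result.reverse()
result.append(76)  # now [97, 97, 86, 64, 51, 36, 11, 5, 76]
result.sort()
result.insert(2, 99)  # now [5, 11, 99, 36, 51, 64, 76, 86, 97, 97]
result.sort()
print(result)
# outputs [5, 11, 36, 51, 64, 76, 86, 97, 97, 99]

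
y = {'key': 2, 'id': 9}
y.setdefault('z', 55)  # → 55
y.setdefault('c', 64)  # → 64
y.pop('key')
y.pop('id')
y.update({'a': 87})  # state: {'z': 55, 'c': 64, 'a': 87}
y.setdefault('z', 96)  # 55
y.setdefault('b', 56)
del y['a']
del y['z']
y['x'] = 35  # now {'c': 64, 'b': 56, 'x': 35}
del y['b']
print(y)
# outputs {'c': 64, 'x': 35}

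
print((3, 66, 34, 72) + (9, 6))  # (3, 66, 34, 72, 9, 6)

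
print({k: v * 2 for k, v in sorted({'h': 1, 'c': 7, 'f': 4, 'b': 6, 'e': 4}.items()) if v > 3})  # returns {'b': 12, 'c': 14, 'e': 8, 'f': 8}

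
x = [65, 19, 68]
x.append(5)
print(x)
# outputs [65, 19, 68, 5]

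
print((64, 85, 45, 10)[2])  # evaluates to 45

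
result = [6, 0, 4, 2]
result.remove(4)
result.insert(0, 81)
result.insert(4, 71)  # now [81, 6, 0, 2, 71]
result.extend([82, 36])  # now [81, 6, 0, 2, 71, 82, 36]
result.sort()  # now [0, 2, 6, 36, 71, 81, 82]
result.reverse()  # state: [82, 81, 71, 36, 6, 2, 0]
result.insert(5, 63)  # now [82, 81, 71, 36, 6, 63, 2, 0]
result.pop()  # 0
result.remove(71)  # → [82, 81, 36, 6, 63, 2]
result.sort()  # [2, 6, 36, 63, 81, 82]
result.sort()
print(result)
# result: [2, 6, 36, 63, 81, 82]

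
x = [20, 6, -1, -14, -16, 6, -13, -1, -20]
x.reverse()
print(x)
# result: [-20, -1, -13, 6, -16, -14, -1, 6, 20]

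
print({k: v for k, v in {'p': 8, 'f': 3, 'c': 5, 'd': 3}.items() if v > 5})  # {'p': 8}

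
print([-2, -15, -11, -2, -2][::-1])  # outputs [-2, -2, -11, -15, -2]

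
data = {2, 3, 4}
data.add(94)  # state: {2, 3, 4, 94}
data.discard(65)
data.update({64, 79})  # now {2, 3, 4, 64, 79, 94}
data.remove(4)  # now {2, 3, 64, 79, 94}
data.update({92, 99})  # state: {2, 3, 64, 79, 92, 94, 99}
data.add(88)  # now {2, 3, 64, 79, 88, 92, 94, 99}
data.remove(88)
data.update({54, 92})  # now {2, 3, 54, 64, 79, 92, 94, 99}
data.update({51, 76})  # {2, 3, 51, 54, 64, 76, 79, 92, 94, 99}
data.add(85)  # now {2, 3, 51, 54, 64, 76, 79, 85, 92, 94, 99}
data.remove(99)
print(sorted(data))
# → [2, 3, 51, 54, 64, 76, 79, 85, 92, 94]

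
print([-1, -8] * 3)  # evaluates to [-1, -8, -1, -8, -1, -8]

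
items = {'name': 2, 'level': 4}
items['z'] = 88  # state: {'name': 2, 'level': 4, 'z': 88}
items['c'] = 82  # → {'name': 2, 'level': 4, 'z': 88, 'c': 82}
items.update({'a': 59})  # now {'name': 2, 'level': 4, 'z': 88, 'c': 82, 'a': 59}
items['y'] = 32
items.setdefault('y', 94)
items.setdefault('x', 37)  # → 37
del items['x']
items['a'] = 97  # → {'name': 2, 'level': 4, 'z': 88, 'c': 82, 'a': 97, 'y': 32}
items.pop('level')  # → 4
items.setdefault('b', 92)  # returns 92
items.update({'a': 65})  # {'name': 2, 'z': 88, 'c': 82, 'a': 65, 'y': 32, 'b': 92}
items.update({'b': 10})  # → {'name': 2, 'z': 88, 'c': 82, 'a': 65, 'y': 32, 'b': 10}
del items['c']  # {'name': 2, 'z': 88, 'a': 65, 'y': 32, 'b': 10}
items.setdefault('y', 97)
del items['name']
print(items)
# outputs {'z': 88, 'a': 65, 'y': 32, 'b': 10}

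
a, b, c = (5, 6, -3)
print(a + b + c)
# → 8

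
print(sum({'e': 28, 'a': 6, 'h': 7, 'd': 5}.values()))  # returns 46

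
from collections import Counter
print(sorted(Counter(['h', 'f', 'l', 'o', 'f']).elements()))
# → ['f', 'f', 'h', 'l', 'o']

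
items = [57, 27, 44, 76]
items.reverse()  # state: [76, 44, 27, 57]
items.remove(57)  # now [76, 44, 27]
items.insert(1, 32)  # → [76, 32, 44, 27]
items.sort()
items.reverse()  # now [76, 44, 32, 27]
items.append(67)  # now [76, 44, 32, 27, 67]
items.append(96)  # [76, 44, 32, 27, 67, 96]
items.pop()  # 96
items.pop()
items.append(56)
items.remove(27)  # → [76, 44, 32, 56]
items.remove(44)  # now [76, 32, 56]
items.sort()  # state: [32, 56, 76]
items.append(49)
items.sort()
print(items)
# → [32, 49, 56, 76]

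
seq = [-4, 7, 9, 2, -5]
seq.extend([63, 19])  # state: [-4, 7, 9, 2, -5, 63, 19]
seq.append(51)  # [-4, 7, 9, 2, -5, 63, 19, 51]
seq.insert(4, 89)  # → [-4, 7, 9, 2, 89, -5, 63, 19, 51]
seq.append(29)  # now [-4, 7, 9, 2, 89, -5, 63, 19, 51, 29]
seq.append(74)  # [-4, 7, 9, 2, 89, -5, 63, 19, 51, 29, 74]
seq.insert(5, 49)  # [-4, 7, 9, 2, 89, 49, -5, 63, 19, 51, 29, 74]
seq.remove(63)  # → [-4, 7, 9, 2, 89, 49, -5, 19, 51, 29, 74]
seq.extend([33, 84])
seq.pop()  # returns 84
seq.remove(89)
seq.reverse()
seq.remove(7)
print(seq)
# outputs [33, 74, 29, 51, 19, -5, 49, 2, 9, -4]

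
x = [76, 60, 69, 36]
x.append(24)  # [76, 60, 69, 36, 24]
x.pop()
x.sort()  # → [36, 60, 69, 76]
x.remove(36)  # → [60, 69, 76]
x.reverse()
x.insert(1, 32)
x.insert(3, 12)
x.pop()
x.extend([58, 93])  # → [76, 32, 69, 12, 58, 93]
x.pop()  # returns 93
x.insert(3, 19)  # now [76, 32, 69, 19, 12, 58]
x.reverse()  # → [58, 12, 19, 69, 32, 76]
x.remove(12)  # [58, 19, 69, 32, 76]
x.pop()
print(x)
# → [58, 19, 69, 32]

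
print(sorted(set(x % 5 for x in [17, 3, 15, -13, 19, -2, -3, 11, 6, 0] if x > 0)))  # [0, 1, 2, 3, 4]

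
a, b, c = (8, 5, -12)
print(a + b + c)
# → 1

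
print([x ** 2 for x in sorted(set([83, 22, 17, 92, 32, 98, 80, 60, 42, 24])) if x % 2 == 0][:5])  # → [484, 576, 1024, 1764, 3600]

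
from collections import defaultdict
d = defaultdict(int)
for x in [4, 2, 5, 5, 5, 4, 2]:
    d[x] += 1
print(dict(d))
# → {4: 2, 2: 2, 5: 3}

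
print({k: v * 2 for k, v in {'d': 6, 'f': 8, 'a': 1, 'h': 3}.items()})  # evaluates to {'d': 12, 'f': 16, 'a': 2, 'h': 6}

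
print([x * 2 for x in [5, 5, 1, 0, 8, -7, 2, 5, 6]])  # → [10, 10, 2, 0, 16, -14, 4, 10, 12]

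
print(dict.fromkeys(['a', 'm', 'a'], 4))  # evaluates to {'a': 4, 'm': 4}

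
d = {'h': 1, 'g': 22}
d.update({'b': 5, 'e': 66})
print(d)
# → {'h': 1, 'g': 22, 'b': 5, 'e': 66}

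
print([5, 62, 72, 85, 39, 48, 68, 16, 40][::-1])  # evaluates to [40, 16, 68, 48, 39, 85, 72, 62, 5]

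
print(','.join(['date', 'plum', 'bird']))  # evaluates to date,plum,bird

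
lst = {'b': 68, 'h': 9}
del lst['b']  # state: {'h': 9}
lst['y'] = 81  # {'h': 9, 'y': 81}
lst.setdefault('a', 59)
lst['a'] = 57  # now {'h': 9, 'y': 81, 'a': 57}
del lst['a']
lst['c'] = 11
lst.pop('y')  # 81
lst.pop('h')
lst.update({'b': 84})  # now {'c': 11, 'b': 84}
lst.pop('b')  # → 84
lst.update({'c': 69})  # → {'c': 69}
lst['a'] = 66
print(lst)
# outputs {'c': 69, 'a': 66}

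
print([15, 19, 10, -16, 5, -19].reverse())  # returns None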